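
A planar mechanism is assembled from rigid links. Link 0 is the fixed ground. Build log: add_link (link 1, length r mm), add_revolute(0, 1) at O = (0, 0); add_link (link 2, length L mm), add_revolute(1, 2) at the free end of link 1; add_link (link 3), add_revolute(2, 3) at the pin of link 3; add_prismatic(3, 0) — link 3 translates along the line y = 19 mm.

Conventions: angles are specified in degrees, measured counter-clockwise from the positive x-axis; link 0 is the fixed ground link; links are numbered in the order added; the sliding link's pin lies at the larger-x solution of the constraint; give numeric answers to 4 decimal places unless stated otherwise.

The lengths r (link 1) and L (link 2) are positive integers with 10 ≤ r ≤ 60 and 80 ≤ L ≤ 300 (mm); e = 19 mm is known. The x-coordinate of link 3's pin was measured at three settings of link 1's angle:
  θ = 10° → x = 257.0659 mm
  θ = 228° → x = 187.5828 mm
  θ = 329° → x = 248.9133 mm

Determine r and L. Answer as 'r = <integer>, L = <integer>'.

constraint per measurement: (x − r cos θ)² + (r sin θ − e)² = L²
subtracting the θ₁ and θ₂ equations cancels the r² and L² terms:
r = (x₁² − x₂²) / (2[(x₁cos θ₁ + e sin θ₁) − (x₂cos θ₂ + e sin θ₂)]) = 39.0000 → r = 39
L² = (x₁ − r cos θ₁)² + (r sin θ₁ − e)² = 47961.0120 → L = 219.0000 → L = 219
check at θ₃=329°: x = 248.9133 (printed 248.9133) ✓

r = 39, L = 219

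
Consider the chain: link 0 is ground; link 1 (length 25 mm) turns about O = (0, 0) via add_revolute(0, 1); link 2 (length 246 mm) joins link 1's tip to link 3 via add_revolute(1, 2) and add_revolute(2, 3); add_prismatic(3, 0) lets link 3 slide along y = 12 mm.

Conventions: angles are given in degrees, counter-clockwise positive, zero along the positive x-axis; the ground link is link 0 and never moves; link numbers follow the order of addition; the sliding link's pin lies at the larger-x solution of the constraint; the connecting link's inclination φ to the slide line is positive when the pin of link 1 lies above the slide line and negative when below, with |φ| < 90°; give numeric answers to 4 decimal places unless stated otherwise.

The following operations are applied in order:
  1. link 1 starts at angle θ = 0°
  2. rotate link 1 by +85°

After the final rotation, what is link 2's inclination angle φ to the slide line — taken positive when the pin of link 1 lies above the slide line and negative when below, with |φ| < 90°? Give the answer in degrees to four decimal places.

geometry: r = 25 mm, L = 246 mm, e = 12 mm; θ starts at 0°
rotate link 1 by +85°: θ ← 0° +85° = 85°
h = r sin θ − e = 24.904867 − 12 = 12.904867
sin φ = h / L = 12.904867 / 246 = 0.05245881
φ = arcsin(0.05245881) = 3.007049°

3.0070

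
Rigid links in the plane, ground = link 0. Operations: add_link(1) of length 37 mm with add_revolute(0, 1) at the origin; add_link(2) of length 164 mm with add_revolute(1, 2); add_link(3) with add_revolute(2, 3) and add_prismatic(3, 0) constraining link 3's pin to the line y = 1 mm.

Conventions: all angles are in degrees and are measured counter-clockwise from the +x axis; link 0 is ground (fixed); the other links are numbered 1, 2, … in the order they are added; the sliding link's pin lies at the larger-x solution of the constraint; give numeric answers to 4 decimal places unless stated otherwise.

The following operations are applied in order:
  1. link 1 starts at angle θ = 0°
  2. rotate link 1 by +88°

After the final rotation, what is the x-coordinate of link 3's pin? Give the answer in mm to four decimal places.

geometry: r = 37 mm, L = 164 mm, e = 1 mm; θ starts at 0°
rotate link 1 by +88°: θ ← 0° +88° = 88°
crank pin P = (r cos θ, r sin θ) = (1.291281, 36.977461)
h = r sin θ − e = 36.977461 − 1 = 35.977461
x = r cos θ + √(L² − h²) = 1.291281 + 160.005070 = 161.296351

161.2964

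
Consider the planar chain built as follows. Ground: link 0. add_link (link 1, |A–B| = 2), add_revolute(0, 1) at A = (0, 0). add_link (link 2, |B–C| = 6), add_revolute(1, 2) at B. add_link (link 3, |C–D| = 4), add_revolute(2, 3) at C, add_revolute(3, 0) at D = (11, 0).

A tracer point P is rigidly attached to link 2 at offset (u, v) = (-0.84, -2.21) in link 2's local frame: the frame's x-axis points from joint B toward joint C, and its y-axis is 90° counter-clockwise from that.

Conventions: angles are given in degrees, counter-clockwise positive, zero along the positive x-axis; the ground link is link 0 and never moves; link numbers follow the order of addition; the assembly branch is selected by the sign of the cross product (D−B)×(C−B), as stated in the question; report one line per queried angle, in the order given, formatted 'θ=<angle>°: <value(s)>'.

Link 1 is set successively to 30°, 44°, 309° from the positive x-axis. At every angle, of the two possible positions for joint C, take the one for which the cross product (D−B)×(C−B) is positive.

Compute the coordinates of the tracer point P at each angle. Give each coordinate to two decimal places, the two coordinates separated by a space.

A=(0,0), D=(11.00,0)
θ=30°: B = A + 2.00·(cos30°, sin30°) = (1.7321, 1.0000)
θ=30°: |BD| = 9.3217
θ=30°: circle(B,6.00) ∩ circle(D,4.00): a=5.7336, h=1.7679
θ=30°:   candidates: C₊=(7.6222,2.1426) cross=16.480; C₋=(7.2429,-1.3728) cross=-16.480
θ=30°:   branch + wants cross > 0 → take C=(7.6222,2.1426) (cross=16.480)
θ=30°: ex = (C−B)/|BC| = (0.9817,0.1904); ey = (-0.1904,0.9817)
θ=30°: P = B + -0.84·ex + -2.21·ey = (1.3283,-1.3295)
θ=44°: B = A + 2.00·(cos44°, sin44°) = (1.4387, 1.3893)
θ=44°: |BD| = 9.6617
θ=44°: circle(B,6.00) ∩ circle(D,4.00): a=5.8659, h=1.2615
θ=44°:   candidates: C₊=(7.4250,1.7943) cross=12.189; C₋=(7.0622,-0.7026) cross=-12.189
θ=44°:   branch + wants cross > 0 → take C=(7.4250,1.7943) (cross=12.189)
θ=44°: ex = (C−B)/|BC| = (0.9977,0.0675); ey = (-0.0675,0.9977)
θ=44°: P = B + -0.84·ex + -2.21·ey = (0.7497,-0.8723)
θ=309°: B = A + 2.00·(cos309°, sin309°) = (1.2586, -1.5543)
θ=309°: |BD| = 9.8646
θ=309°: circle(B,6.00) ∩ circle(D,4.00): a=5.9460, h=0.8030
θ=309°:   candidates: C₊=(7.0039,0.1756) cross=7.922; C₋=(7.2569,-1.4104) cross=-7.922
θ=309°:   branch + wants cross > 0 → take C=(7.0039,0.1756) (cross=7.922)
θ=309°: ex = (C−B)/|BC| = (0.9575,0.2883); ey = (-0.2883,0.9575)
θ=309°: P = B + -0.84·ex + -2.21·ey = (1.0915,-3.9126)

θ=30°: 1.33 -1.33
θ=44°: 0.75 -0.87
θ=309°: 1.09 -3.91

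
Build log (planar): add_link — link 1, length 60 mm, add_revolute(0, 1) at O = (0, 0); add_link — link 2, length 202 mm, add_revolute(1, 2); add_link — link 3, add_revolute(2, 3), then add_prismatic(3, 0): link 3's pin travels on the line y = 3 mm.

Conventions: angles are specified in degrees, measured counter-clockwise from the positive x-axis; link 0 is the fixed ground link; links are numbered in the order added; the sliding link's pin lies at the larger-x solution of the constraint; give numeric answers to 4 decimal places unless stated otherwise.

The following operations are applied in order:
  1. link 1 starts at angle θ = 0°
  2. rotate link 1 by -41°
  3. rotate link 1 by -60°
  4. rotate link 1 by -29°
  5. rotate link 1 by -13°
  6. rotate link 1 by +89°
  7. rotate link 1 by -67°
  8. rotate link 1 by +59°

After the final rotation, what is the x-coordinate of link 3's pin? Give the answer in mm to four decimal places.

geometry: r = 60 mm, L = 202 mm, e = 3 mm; θ starts at 0°
rotate link 1 by -41°: θ ← 0° -41° = -41°
rotate link 1 by -60°: θ ← -41° -60° = -101°
rotate link 1 by -29°: θ ← -101° -29° = -130°
rotate link 1 by -13°: θ ← -130° -13° = -143°
rotate link 1 by +89°: θ ← -143° +89° = -54°
rotate link 1 by -67°: θ ← -54° -67° = -121°
rotate link 1 by +59°: θ ← -121° +59° = -62°
crank pin P = (r cos θ, r sin θ) = (28.168294, -52.976856)
h = r sin θ − e = -52.976856 − 3 = -55.976856
x = r cos θ + √(L² − h²) = 28.168294 + 194.089133 = 222.257427

222.2574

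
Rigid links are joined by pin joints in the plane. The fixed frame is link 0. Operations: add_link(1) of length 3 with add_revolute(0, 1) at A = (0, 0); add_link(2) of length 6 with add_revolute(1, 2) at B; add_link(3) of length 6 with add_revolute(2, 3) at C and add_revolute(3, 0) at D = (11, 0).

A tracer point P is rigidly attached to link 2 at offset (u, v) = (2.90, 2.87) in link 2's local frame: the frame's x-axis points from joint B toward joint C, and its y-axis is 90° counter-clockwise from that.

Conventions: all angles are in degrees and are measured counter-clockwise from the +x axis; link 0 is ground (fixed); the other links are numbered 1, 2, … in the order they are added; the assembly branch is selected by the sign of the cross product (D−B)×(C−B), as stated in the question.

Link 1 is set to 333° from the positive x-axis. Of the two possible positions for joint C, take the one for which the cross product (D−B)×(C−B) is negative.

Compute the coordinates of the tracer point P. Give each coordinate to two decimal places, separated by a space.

A=(0,0), D=(11.00,0)
B = A + 3.00·(cos333°, sin333°) = (2.6730, -1.3620)
|BD| = 8.4376
circle(B,6.00) ∩ circle(D,6.00): a=4.2188, h=4.2663
  candidates: C₊=(6.1479,3.5294) cross=35.998; C₋=(7.5252,-4.8914) cross=-35.998
  branch - wants cross < 0 → take C=(7.5252,-4.8914) (cross=-35.998)
ex = (C−B)/|BC| = (0.8087,-0.5882); ey = (0.5882,0.8087)
P = B + 2.90·ex + 2.87·ey = (6.7065,-0.7469)

6.71 -0.75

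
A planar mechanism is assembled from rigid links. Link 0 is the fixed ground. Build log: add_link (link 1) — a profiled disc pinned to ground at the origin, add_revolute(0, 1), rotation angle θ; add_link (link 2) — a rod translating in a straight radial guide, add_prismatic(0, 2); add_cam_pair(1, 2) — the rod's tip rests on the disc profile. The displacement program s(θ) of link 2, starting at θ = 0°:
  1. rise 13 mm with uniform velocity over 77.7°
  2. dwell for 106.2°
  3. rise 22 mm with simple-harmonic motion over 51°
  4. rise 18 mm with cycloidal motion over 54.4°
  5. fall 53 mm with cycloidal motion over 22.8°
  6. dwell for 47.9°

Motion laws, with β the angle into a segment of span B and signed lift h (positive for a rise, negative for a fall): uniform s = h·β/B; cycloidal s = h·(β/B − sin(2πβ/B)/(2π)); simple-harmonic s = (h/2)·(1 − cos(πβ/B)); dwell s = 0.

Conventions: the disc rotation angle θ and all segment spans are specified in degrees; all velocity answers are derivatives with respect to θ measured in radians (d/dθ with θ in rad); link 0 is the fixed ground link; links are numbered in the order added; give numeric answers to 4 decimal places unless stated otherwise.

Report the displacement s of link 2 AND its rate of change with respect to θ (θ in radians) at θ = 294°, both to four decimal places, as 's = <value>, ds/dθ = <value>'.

seg 1 [0°–77.7°] uniform, h=13: full span → s += 13 → s = 13.0000
seg 2 [77.7°–183.9°] dwell: s stays 13.0000
seg 3 [183.9°–234.9°] simple-harmonic, h=22: full span → s += 22 → s = 35.0000
seg 4 [234.9°–289.3°] cycloidal, h=18: full span → s += 18 → s = 53.0000
seg 5 [289.3°–312.1°] cycloidal, h=-53: θ=294° here. β=4.7, B=22.8. -53·(0.2061 − sin(2π·0.2061)/(2π)) = -2.8085 → s = 50.1915
velocity in seg [289.3°–312.1°] (cycloidal), θ in radians: β = 4.7° = 0.0820 rad, B = 22.8° = 0.3979 rad; ds/dθ = (h/B)(1 − cos(2πβ/B)) = ((-53)/0.3979)(1 − cos(2π·0.2061)) = -96.946762 mm/rad

s = 50.1915, ds/dθ = -96.9468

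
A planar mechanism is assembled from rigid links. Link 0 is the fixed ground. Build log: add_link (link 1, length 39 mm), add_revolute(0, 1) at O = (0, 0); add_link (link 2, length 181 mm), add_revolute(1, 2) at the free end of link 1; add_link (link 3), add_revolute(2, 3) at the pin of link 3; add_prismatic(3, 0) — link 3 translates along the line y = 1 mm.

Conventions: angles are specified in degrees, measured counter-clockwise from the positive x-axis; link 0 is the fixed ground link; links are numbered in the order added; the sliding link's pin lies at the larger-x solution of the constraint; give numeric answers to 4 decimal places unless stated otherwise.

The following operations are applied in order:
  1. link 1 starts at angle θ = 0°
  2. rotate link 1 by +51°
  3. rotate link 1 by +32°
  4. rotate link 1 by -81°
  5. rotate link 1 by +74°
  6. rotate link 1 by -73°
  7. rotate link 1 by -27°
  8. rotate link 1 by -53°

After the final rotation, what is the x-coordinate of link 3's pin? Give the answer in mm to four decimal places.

geometry: r = 39 mm, L = 181 mm, e = 1 mm; θ starts at 0°
rotate link 1 by +51°: θ ← 0° +51° = 51°
rotate link 1 by +32°: θ ← 51° +32° = 83°
rotate link 1 by -81°: θ ← 83° -81° = 2°
rotate link 1 by +74°: θ ← 2° +74° = 76°
rotate link 1 by -73°: θ ← 76° -73° = 3°
rotate link 1 by -27°: θ ← 3° -27° = -24°
rotate link 1 by -53°: θ ← -24° -53° = -77°
crank pin P = (r cos θ, r sin θ) = (8.773091, -38.000433)
h = r sin θ − e = -38.000433 − 1 = -39.000433
x = r cos θ + √(L² − h²) = 8.773091 + 176.748313 = 185.521404

185.5214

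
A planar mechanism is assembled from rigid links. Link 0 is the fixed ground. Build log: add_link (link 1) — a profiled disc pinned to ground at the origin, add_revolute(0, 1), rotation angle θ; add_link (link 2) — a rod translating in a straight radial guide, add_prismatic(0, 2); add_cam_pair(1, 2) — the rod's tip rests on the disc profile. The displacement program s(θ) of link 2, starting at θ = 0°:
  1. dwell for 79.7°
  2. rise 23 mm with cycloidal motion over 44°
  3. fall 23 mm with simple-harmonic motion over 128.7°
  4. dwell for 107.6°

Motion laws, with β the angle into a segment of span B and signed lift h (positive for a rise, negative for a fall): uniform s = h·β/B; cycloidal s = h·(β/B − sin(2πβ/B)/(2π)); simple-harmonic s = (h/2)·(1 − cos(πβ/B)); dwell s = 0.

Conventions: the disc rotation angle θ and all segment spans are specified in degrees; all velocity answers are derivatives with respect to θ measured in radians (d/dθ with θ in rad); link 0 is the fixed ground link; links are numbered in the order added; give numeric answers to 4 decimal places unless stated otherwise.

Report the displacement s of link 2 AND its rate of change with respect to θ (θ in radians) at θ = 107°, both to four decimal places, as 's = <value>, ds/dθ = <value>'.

seg 1 [0°–79.7°] dwell: s stays 0.0000
seg 2 [79.7°–123.7°] cycloidal, h=23: θ=107° here. β=27.3, B=44. 23·(0.6205 − sin(2π·0.6205)/(2π)) = 16.7839 → s = 16.7839
velocity in seg [79.7°–123.7°] (cycloidal), θ in radians: β = 27.3° = 0.4765 rad, B = 44° = 0.7679 rad; ds/dθ = (h/B)(1 − cos(2πβ/B)) = (23/0.7679)(1 − cos(2π·0.6205)) = 51.724082 mm/rad

s = 16.7839, ds/dθ = 51.7241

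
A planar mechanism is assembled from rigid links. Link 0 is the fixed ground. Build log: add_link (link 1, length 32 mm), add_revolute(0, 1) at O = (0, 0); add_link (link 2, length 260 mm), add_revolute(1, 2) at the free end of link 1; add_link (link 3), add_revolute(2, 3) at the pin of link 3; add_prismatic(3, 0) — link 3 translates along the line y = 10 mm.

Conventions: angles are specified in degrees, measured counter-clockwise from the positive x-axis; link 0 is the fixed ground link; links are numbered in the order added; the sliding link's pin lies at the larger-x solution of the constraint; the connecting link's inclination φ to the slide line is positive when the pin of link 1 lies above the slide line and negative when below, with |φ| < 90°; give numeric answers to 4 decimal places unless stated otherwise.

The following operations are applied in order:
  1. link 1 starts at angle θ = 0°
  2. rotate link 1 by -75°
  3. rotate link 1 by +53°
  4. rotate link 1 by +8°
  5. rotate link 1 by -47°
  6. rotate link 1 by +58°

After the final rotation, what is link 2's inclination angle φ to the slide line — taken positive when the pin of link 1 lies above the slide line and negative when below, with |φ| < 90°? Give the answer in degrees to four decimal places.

geometry: r = 32 mm, L = 260 mm, e = 10 mm; θ starts at 0°
rotate link 1 by -75°: θ ← 0° -75° = -75°
rotate link 1 by +53°: θ ← -75° +53° = -22°
rotate link 1 by +8°: θ ← -22° +8° = -14°
rotate link 1 by -47°: θ ← -14° -47° = -61°
rotate link 1 by +58°: θ ← -61° +58° = -3°
h = r sin θ − e = -1.674751 − 10 = -11.674751
sin φ = h / L = -11.674751 / 260 = -0.04490289
φ = arcsin(-0.04490289) = -2.573611°

-2.5736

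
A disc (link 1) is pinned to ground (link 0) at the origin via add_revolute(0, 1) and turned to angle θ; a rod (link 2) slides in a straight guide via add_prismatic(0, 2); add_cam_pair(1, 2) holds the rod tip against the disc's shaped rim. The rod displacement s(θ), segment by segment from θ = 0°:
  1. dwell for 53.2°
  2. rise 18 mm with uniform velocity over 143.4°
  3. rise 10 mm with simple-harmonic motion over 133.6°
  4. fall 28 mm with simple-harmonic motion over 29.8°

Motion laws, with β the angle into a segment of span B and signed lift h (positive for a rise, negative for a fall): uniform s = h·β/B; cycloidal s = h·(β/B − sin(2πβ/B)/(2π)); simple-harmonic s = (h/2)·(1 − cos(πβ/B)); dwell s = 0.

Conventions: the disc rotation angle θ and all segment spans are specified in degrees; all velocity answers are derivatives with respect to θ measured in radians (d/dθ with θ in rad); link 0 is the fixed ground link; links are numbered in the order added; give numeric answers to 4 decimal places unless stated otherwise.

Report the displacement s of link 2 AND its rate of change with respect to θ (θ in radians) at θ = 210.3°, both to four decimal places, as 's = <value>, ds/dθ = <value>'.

segment 1 (0° to 53.2°, dwell): s unchanged at 0.0000
segment 2 (53.2° to 196.6°, uniform, h = 18) is passed completely: s = 0.0000 + (18) = 18.0000
θ = 210.3° falls in segment 3 (196.6° to 330.2°, simple-harmonic, h = 10): β = 210.3 − 196.6 = 13.7°, B = 133.6°; Δs = 10/2·(1 − cos(π·0.1025)) = 0.2572; s = 18.0000 + 0.2572 = 18.2572
velocity in seg [196.6°–330.2°] (simple-harmonic), θ in radians: β = 13.7° = 0.2391 rad, B = 133.6° = 2.3318 rad; ds/dθ = (πh/(2B)) sin(πβ/B) = (π·10/(2·2.3318)) sin(π·0.1025) = 2.132857 mm/rad

s = 18.2572, ds/dθ = 2.1329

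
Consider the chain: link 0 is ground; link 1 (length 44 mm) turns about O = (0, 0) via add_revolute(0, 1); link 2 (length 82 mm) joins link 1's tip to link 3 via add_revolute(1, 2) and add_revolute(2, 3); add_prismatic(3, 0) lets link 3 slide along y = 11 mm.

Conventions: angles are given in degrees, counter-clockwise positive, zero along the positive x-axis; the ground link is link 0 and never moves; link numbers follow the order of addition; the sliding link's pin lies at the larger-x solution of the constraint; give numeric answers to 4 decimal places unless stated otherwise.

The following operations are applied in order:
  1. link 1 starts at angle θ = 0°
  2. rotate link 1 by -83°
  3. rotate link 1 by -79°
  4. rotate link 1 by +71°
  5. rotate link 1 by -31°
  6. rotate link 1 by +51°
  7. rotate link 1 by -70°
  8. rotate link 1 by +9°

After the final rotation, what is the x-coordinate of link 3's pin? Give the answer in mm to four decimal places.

geometry: r = 44 mm, L = 82 mm, e = 11 mm; θ starts at 0°
rotate link 1 by -83°: θ ← 0° -83° = -83°
rotate link 1 by -79°: θ ← -83° -79° = -162°
rotate link 1 by +71°: θ ← -162° +71° = -91°
rotate link 1 by -31°: θ ← -91° -31° = -122°
rotate link 1 by +51°: θ ← -122° +51° = -71°
rotate link 1 by -70°: θ ← -71° -70° = -141°
rotate link 1 by +9°: θ ← -141° +9° = -132°
crank pin P = (r cos θ, r sin θ) = (-29.441747, -32.698372)
h = r sin θ − e = -32.698372 − 11 = -43.698372
x = r cos θ + √(L² − h²) = -29.441747 + 69.386254 = 39.944507

39.9445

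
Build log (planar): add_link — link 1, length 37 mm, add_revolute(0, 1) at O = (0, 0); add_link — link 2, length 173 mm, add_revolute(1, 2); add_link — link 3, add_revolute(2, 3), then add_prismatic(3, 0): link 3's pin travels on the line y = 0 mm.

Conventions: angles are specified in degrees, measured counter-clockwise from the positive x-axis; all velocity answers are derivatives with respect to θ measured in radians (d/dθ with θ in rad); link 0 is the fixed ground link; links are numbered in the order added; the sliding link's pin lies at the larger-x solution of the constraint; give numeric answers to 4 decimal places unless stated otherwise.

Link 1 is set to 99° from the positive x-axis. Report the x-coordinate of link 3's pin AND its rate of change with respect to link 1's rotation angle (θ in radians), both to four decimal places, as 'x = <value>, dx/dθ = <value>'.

geometry: r = 37 mm, L = 173 mm, e = 0 mm
crank pin P = (r cos θ, r sin θ) = (-5.788075, 36.544469)
h = r sin θ − e = 36.544469 − 0 = 36.544469
x = r cos θ + √(L² − h²) = -5.788075 + 169.096132 = 163.308057
dx/dθ = −r sin θ − h·r cos θ/√(L² − h²) (θ in radians; h = 36.544469) = -35.293570

x = 163.3081, dx/dθ = -35.2936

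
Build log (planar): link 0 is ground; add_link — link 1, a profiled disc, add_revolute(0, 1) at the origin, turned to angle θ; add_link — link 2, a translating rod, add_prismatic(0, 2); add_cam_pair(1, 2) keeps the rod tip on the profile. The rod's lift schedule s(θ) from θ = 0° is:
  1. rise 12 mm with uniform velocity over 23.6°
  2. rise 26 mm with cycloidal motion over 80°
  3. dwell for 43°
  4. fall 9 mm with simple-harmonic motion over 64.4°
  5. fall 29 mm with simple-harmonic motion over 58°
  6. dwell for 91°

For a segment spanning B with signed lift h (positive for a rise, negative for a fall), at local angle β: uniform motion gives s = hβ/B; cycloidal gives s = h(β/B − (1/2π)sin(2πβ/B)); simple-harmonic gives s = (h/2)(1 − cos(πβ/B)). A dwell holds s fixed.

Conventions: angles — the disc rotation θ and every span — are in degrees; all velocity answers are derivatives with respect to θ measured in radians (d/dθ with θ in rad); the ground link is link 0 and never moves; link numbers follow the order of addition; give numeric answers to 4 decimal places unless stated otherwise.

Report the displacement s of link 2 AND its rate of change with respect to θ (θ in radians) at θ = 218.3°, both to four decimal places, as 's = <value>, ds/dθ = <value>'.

seg 1 [0°–23.6°] uniform, h=12: full span → s += 12 → s = 12.0000
seg 2 [23.6°–103.6°] cycloidal, h=26: full span → s += 26 → s = 38.0000
seg 3 [103.6°–146.6°] dwell: s stays 38.0000
seg 4 [146.6°–211°] simple-harmonic, h=-9: full span → s += -9 → s = 29.0000
seg 5 [211°–269°] simple-harmonic, h=-29: θ=218.3° here. β=7.3, B=58. -29/2·(1 − cos(π·0.1259)) = -1.1188 → s = 27.8812
velocity in seg [211°–269°] (simple-harmonic), θ in radians: β = 7.3° = 0.1274 rad, B = 58° = 1.0123 rad; ds/dθ = (πh/(2B)) sin(πβ/B) = (π·(-29)/(2·1.0123)) sin(π·0.1259) = -17.333286 mm/rad

s = 27.8812, ds/dθ = -17.3333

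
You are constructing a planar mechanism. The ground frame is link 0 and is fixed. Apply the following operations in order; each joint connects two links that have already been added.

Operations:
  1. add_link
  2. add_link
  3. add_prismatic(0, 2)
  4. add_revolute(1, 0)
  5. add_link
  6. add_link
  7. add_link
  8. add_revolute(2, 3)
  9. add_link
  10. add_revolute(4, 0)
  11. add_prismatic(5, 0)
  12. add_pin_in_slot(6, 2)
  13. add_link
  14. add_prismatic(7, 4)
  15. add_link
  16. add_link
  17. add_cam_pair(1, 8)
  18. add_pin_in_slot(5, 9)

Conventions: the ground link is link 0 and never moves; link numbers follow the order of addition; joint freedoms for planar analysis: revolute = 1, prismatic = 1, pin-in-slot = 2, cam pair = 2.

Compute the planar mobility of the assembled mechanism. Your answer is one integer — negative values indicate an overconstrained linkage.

(L,J1,J2)=(1,0,0); link0 fixed
link1: (2,0,0)
link2: (3,0,0)
P 0-2 [J1]: (3,1,0)
R 1-0 [J1]: (3,2,0)
link3: (4,2,0)
link4: (5,2,0)
link5: (6,2,0)
R 2-3 [J1]: (6,3,0)
link6: (7,3,0)
R 4-0 [J1]: (7,4,0)
P 5-0 [J1]: (7,5,0)
PS 6-2 [J2]: (7,5,1)
link7: (8,5,1)
P 7-4 [J1]: (8,6,1)
link8: (9,6,1)
link9: (10,6,1)
C 1-8 [J2]: (10,6,2)
PS 5-9 [J2]: (10,6,3)
Grübler: 3·9 − 2·6 − 3 = 12

M = 12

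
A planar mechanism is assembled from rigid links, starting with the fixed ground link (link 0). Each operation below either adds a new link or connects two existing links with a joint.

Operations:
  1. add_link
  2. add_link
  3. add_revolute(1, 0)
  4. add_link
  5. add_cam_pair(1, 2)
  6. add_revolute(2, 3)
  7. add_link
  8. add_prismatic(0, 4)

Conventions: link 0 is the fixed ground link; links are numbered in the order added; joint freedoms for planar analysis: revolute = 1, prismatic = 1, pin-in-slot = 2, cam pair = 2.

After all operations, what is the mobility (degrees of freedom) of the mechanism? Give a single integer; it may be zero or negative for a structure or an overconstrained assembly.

(L,J1,J2)=(1,0,0); link0 fixed
link1: (2,0,0)
link2: (3,0,0)
R 1-0 [J1]: (3,1,0)
link3: (4,1,0)
C 1-2 [J2]: (4,1,1)
R 2-3 [J1]: (4,2,1)
link4: (5,2,1)
P 0-4 [J1]: (5,3,1)
Grübler: 3·4 − 2·3 − 1 = 5

M = 5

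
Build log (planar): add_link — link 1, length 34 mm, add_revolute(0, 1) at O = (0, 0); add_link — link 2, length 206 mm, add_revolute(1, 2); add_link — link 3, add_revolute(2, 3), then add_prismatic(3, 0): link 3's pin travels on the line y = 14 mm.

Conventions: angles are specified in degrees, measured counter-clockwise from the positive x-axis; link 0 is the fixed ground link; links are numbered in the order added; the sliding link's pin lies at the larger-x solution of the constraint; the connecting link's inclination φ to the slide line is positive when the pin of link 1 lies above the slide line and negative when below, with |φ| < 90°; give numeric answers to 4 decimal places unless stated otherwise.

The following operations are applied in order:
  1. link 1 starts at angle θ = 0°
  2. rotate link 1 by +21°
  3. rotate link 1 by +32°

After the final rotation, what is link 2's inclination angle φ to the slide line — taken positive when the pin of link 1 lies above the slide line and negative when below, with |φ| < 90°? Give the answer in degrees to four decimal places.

geometry: r = 34 mm, L = 206 mm, e = 14 mm; θ starts at 0°
rotate link 1 by +21°: θ ← 0° +21° = 21°
rotate link 1 by +32°: θ ← 21° +32° = 53°
h = r sin θ − e = 27.153607 − 14 = 13.153607
sin φ = h / L = 13.153607 / 206 = 0.06385246
φ = arcsin(0.06385246) = 3.660967°

3.6610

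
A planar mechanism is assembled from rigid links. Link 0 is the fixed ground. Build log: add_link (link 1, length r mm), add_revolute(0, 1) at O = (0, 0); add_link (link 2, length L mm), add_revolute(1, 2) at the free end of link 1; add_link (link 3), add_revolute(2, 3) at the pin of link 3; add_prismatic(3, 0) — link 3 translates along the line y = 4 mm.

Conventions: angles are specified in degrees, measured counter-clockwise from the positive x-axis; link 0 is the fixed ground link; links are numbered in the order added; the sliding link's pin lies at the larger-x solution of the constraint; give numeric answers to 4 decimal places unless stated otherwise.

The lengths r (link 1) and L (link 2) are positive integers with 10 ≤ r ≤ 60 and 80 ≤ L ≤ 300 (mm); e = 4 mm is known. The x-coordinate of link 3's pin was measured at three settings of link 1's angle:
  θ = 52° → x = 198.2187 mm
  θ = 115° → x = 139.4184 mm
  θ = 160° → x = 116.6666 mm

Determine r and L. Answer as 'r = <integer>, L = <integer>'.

constraint per measurement: (x − r cos θ)² + (r sin θ − e)² = L²
subtracting the θ₁ and θ₂ equations cancels the r² and L² terms:
r = (x₁² − x₂²) / (2[(x₁cos θ₁ + e sin θ₁) − (x₂cos θ₂ + e sin θ₂)]) = 55.0000 → r = 55
L² = (x₁ − r cos θ₁)² + (r sin θ₁ − e)² = 28561.0104 → L = 169.0000 → L = 169
check at θ₃=160°: x = 116.6666 (printed 116.6666) ✓

r = 55, L = 169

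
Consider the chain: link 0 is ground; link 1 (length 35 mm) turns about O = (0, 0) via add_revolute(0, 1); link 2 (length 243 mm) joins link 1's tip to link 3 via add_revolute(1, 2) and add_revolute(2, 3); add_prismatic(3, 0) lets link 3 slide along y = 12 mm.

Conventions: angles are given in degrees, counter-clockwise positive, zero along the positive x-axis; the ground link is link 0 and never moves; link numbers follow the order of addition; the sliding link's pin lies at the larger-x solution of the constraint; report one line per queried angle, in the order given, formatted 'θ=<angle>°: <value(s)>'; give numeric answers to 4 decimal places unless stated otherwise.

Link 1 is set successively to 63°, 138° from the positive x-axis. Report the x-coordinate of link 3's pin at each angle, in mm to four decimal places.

geometry: r = 35 mm, L = 243 mm, e = 12 mm
θ=63°: crank pin P = (r cos θ, r sin θ) = (15.889667, 31.185228)
θ=63°: h = r sin θ − e = 31.185228 − 12 = 19.185228
θ=63°: x = r cos θ + √(L² − h²) = 15.889667 + 242.241464 = 258.131132
θ=138°: crank pin P = (r cos θ, r sin θ) = (-26.010069, 23.419571)
θ=138°: h = r sin θ − e = 23.419571 − 12 = 11.419571
θ=138°: x = r cos θ + √(L² − h²) = -26.010069 + 242.731525 = 216.721456

θ=63°: 258.1311
θ=138°: 216.7215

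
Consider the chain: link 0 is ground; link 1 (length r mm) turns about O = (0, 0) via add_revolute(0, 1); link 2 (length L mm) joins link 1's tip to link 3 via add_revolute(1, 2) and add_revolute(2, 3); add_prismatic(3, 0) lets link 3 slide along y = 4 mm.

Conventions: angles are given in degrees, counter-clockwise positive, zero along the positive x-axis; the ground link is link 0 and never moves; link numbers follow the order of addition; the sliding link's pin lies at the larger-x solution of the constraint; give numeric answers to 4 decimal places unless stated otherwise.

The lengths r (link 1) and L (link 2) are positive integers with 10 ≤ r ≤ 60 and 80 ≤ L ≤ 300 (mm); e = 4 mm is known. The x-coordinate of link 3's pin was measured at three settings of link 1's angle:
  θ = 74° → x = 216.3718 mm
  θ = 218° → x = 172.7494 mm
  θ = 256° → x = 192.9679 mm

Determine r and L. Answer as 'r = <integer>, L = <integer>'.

constraint per measurement: (x − r cos θ)² + (r sin θ − e)² = L²
subtracting the θ₁ and θ₂ equations cancels the r² and L² terms:
r = (x₁² − x₂²) / (2[(x₁cos θ₁ + e sin θ₁) − (x₂cos θ₂ + e sin θ₂)]) = 42.0000 → r = 42
L² = (x₁ − r cos θ₁)² + (r sin θ₁ − e)² = 43263.9992 → L = 208.0000 → L = 208
check at θ₃=256°: x = 192.9679 (printed 192.9679) ✓

r = 42, L = 208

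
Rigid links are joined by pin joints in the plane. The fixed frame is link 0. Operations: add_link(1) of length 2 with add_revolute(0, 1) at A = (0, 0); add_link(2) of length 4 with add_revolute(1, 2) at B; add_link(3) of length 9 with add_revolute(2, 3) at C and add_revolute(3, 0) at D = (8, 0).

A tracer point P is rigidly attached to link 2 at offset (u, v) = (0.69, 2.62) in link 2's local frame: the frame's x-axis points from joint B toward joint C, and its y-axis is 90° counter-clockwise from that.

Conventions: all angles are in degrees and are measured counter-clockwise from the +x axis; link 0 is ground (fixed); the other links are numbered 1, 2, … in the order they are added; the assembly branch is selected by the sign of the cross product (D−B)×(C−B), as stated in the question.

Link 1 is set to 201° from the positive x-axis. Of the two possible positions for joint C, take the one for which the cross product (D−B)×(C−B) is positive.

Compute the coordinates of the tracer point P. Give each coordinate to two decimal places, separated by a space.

A=(0,0), D=(8.00,0)
B = A + 2.00·(cos201°, sin201°) = (-1.8672, -0.7167)
|BD| = 9.8932
circle(B,4.00) ∩ circle(D,9.00): a=1.6615, h=3.6386
  candidates: C₊=(-0.4737,3.0327) cross=35.997; C₋=(0.0536,-4.2254) cross=-35.997
  branch + wants cross > 0 → take C=(-0.4737,3.0327) (cross=35.997)
ex = (C−B)/|BC| = (0.3484,0.9374); ey = (-0.9374,0.3484)
P = B + 0.69·ex + 2.62·ey = (-4.0827,0.8428)

-4.08 0.84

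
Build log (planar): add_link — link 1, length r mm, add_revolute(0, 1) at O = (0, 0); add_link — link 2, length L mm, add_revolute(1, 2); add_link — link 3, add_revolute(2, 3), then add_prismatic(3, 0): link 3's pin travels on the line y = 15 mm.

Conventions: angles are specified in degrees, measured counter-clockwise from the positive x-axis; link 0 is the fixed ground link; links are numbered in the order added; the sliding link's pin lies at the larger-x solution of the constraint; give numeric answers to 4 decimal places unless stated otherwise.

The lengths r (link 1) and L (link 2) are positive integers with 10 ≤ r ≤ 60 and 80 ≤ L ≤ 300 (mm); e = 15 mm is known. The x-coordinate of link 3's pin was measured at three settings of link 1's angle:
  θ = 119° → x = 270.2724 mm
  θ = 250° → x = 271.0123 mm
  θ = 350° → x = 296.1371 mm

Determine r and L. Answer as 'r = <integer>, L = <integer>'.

constraint per measurement: (x − r cos θ)² + (r sin θ − e)² = L²
subtracting the θ₁ and θ₂ equations cancels the r² and L² terms:
r = (x₁² − x₂²) / (2[(x₁cos θ₁ + e sin θ₁) − (x₂cos θ₂ + e sin θ₂)]) = 18.0010 → r = 18
L² = (x₁ − r cos θ₁)² + (r sin θ₁ − e)² = 77840.9793 → L = 279.0000 → L = 279
check at θ₃=350°: x = 296.1371 (printed 296.1371) ✓

r = 18, L = 279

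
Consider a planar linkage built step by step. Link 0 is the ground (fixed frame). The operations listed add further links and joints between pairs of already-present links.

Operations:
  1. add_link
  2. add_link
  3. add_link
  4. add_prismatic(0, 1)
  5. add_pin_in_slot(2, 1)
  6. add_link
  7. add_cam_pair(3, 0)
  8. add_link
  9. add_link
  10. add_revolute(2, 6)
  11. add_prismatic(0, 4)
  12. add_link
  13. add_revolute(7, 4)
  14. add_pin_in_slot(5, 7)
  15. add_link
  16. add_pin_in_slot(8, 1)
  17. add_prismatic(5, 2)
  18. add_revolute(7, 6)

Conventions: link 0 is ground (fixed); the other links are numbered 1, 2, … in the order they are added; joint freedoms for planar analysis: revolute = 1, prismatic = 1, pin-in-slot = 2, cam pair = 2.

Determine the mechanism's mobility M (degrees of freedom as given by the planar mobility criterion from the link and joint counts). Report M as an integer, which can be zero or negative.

link 0 = ground. State L|J1|J2 = 1|0|0
+link1  2|0|0
+link2  3|0|0
+link3  4|0|0
P(0,1) f=1→J1  4|1|0
PS(2,1) f=2→J2  4|1|1
+link4  5|1|1
C(3,0) f=2→J2  5|1|2
+link5  6|1|2
+link6  7|1|2
R(2,6) f=1→J1  7|2|2
P(0,4) f=1→J1  7|3|2
+link7  8|3|2
R(7,4) f=1→J1  8|4|2
PS(5,7) f=2→J2  8|4|3
+link8  9|4|3
PS(8,1) f=2→J2  9|4|4
P(5,2) f=1→J1  9|5|4
R(7,6) f=1→J1  9|6|4
M = 3(9−1)−2·6−4 = 24−12−4 = 8

M = 8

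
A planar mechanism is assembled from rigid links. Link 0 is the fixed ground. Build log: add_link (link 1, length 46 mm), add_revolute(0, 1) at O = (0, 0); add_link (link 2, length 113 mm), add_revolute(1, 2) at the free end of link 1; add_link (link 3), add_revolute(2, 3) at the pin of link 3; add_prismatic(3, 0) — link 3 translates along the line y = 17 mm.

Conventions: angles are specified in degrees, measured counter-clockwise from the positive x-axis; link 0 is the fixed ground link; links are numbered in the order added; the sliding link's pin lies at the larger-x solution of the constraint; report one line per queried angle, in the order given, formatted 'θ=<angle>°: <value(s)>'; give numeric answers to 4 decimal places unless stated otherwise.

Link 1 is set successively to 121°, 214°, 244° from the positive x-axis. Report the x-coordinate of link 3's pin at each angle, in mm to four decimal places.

geometry: r = 46 mm, L = 113 mm, e = 17 mm
θ=121°: crank pin P = (r cos θ, r sin θ) = (-23.691751, 39.429696)
θ=121°: h = r sin θ − e = 39.429696 − 17 = 22.429696
θ=121°: x = r cos θ + √(L² − h²) = -23.691751 + 110.751563 = 87.059812
θ=214°: crank pin P = (r cos θ, r sin θ) = (-38.135728, -25.722874)
θ=214°: h = r sin θ − e = -25.722874 − 17 = -42.722874
θ=214°: x = r cos θ + √(L² − h²) = -38.135728 + 104.612409 = 66.476680
θ=244°: crank pin P = (r cos θ, r sin θ) = (-20.165073, -41.344526)
θ=244°: h = r sin θ − e = -41.344526 − 17 = -58.344526
θ=244°: x = r cos θ + √(L² − h²) = -20.165073 + 96.772497 = 76.607425

θ=121°: 87.0598
θ=214°: 66.4767
θ=244°: 76.6074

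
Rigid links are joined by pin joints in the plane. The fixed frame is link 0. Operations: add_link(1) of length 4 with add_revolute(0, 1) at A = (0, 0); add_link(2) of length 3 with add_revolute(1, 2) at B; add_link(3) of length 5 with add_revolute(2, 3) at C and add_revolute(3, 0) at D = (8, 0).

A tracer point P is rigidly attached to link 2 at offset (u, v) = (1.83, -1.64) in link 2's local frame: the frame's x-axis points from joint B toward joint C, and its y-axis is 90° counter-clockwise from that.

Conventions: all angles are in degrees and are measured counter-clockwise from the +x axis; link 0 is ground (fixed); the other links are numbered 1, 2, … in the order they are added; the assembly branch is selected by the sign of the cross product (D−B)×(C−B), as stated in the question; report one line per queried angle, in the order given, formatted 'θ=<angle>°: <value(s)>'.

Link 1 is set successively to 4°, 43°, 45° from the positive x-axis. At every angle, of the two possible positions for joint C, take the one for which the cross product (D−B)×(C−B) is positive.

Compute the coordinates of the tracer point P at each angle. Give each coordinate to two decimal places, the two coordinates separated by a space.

A=(0,0), D=(8.00,0)
θ=4°: B = A + 4.00·(cos4°, sin4°) = (3.9903, 0.2790)
θ=4°: |BD| = 4.0194
θ=4°: circle(B,3.00) ∩ circle(D,5.00): a=0.0194, h=2.9999
θ=4°:   candidates: C₊=(4.2179,3.2704) cross=12.058; C₋=(3.8013,-2.7150) cross=-12.058
θ=4°:   branch + wants cross > 0 → take C=(4.2179,3.2704) (cross=12.058)
θ=4°: ex = (C−B)/|BC| = (0.0759,0.9971); ey = (-0.9971,0.0759)
θ=4°: P = B + 1.83·ex + -1.64·ey = (5.7644,1.9793)
θ=43°: B = A + 4.00·(cos43°, sin43°) = (2.9254, 2.7280)
θ=43°: |BD| = 5.7614
θ=43°: circle(B,3.00) ∩ circle(D,5.00): a=1.4921, h=2.6026
θ=43°:   candidates: C₊=(5.4720,4.3138) cross=14.995; C₋=(3.0073,-0.2709) cross=-14.995
θ=43°:   branch + wants cross > 0 → take C=(5.4720,4.3138) (cross=14.995)
θ=43°: ex = (C−B)/|BC| = (0.8489,0.5286); ey = (-0.5286,0.8489)
θ=43°: P = B + 1.83·ex + -1.64·ey = (5.3458,2.3032)
θ=45°: B = A + 4.00·(cos45°, sin45°) = (2.8284, 2.8284)
θ=45°: |BD| = 5.8945
θ=45°: circle(B,3.00) ∩ circle(D,5.00): a=1.5901, h=2.5440
θ=45°:   candidates: C₊=(5.4442,4.2974) cross=14.995; C₋=(3.0028,-0.1665) cross=-14.995
θ=45°:   branch + wants cross > 0 → take C=(5.4442,4.2974) (cross=14.995)
θ=45°: ex = (C−B)/|BC| = (0.8719,0.4897); ey = (-0.4897,0.8719)
θ=45°: P = B + 1.83·ex + -1.64·ey = (5.2271,2.2946)

θ=4°: 5.76 1.98
θ=43°: 5.35 2.30
θ=45°: 5.23 2.29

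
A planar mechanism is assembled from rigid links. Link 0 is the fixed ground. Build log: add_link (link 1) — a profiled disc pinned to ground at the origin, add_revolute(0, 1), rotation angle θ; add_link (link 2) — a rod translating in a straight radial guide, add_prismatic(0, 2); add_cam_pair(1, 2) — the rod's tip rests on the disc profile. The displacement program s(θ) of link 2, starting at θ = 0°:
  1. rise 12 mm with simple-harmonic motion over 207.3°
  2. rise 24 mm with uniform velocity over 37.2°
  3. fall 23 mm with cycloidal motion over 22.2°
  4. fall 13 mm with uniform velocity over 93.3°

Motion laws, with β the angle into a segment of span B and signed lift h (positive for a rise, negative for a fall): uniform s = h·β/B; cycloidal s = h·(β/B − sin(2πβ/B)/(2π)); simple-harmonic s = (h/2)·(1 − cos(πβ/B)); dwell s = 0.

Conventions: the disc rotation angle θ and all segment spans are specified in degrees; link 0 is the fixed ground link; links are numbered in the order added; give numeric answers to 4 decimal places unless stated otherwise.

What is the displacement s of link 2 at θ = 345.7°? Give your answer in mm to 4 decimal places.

seg 1 [0°–207.3°] simple-harmonic, h=12: full span → s += 12 → s = 12.0000
seg 2 [207.3°–244.5°] uniform, h=24: full span → s += 24 → s = 36.0000
seg 3 [244.5°–266.7°] cycloidal, h=-23: full span → s += -23 → s = 13.0000
seg 4 [266.7°–360°] uniform, h=-13: θ=345.7° here. β=79, B=93.3. -13·79/93.3 = -11.0075 → s = 1.9925

1.9925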